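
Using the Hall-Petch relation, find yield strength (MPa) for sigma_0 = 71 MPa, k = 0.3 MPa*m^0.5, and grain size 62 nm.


d = 62 nm = 6.2e-08 m
sqrt(d) = 0.000248998
Hall-Petch contribution = k / sqrt(d) = 0.3 / 0.000248998 = 1204.8 MPa
sigma = sigma_0 + k/sqrt(d) = 71 + 1204.8 = 1275.8 MPa

1275.8


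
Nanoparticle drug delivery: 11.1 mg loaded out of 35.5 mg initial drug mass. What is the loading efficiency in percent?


Drug loading efficiency = (drug loaded / drug initial) * 100
DLE = 11.1 / 35.5 * 100
DLE = 0.3127 * 100
DLE = 31.27%

31.27


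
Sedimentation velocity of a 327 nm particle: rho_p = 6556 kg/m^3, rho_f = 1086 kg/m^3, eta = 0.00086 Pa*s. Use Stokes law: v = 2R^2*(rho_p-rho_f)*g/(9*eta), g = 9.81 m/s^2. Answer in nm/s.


Radius R = 327/2 nm = 1.635e-07 m
Density difference = 6556 - 1086 = 5470 kg/m^3
v = 2 * R^2 * (rho_p - rho_f) * g / (9 * eta)
v = 2 * (1.635e-07)^2 * 5470 * 9.81 / (9 * 0.00086)
v = 3.70664e-07 m/s = 370.6644 nm/s

370.6644


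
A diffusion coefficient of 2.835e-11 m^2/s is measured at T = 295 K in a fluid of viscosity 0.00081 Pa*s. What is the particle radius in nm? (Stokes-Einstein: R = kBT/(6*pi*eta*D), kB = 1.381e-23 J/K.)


Stokes-Einstein: R = kB*T / (6*pi*eta*D)
R = 1.381e-23 * 295 / (6 * pi * 0.00081 * 2.835e-11)
R = 9.41188e-09 m = 9.41 nm

9.41


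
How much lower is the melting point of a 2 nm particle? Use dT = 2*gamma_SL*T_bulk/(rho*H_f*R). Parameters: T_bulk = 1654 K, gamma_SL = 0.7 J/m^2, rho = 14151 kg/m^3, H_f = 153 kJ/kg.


Radius R = 2/2 = 1 nm = 1e-09 m
Convert H_f = 153 kJ/kg = 153000 J/kg
dT = 2 * gamma_SL * T_bulk / (rho * H_f * R)
dT = 2 * 0.7 * 1654 / (14151 * 153000 * 1e-09)
dT = 1069.5 K

1069.5


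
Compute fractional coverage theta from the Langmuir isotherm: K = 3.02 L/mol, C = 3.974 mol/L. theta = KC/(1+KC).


Langmuir isotherm: theta = K*C / (1 + K*C)
K*C = 3.02 * 3.974 = 12.00148
theta = 12.00148 / (1 + 12.00148) = 12.00148 / 13.00148
theta = 0.9231

0.9231


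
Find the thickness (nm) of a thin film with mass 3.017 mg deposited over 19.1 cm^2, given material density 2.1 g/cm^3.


Convert: m = 3.017 mg = 3.0170e-06 kg, A = 19.1 cm^2 = 1.9100e-03 m^2, rho = 2.1 g/cm^3 = 2100 kg/m^3
t = m / (A * rho)
t = 3.0170e-06 / (1.9100e-03 * 2100)
t = 7.5218e-07 m = 752.2 nm

752.2


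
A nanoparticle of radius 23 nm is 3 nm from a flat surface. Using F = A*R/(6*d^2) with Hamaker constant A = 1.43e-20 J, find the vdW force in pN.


Convert to SI: R = 23 nm = 2.3e-08 m, d = 3 nm = 3e-09 m
F = A * R / (6 * d^2)
F = 1.43e-20 * 2.3e-08 / (6 * (3e-09)^2)
F = 6.09074e-12 N = 6.091 pN

6.091


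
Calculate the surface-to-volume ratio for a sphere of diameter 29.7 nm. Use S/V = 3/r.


Radius r = 29.7/2 = 14.85 nm
S/V = 3 / r = 3 / 14.85
S/V = 0.202 nm^-1

0.202


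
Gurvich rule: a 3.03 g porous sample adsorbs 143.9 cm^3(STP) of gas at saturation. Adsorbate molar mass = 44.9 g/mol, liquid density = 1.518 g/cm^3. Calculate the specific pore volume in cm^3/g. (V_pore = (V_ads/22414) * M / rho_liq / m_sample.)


Moles adsorbed n = V_ads / 22414 = 143.9 / 22414 = 6.420095e-03 mol
Liquid volume V_liq = n * M / rho_liq = 6.420095e-03 * 44.9 / 1.518 = 0.18990 cm^3
Specific pore volume V_pore = V_liq / m_sample = 0.18990 / 3.03
V_pore = 0.0627 cm^3/g

0.0627


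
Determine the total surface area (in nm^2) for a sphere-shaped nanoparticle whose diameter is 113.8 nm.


Radius r = 113.8/2 = 56.9 nm
Surface area SA = 4 * pi * r^2
SA = 4 * pi * (56.9)^2
SA = 40685.01 nm^2

40685.01


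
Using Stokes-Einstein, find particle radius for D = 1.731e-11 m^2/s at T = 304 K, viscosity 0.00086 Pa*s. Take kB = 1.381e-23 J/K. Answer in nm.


Stokes-Einstein: R = kB*T / (6*pi*eta*D)
R = 1.381e-23 * 304 / (6 * pi * 0.00086 * 1.731e-11)
R = 1.49613e-08 m = 14.96 nm

14.96


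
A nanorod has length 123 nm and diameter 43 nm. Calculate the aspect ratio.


Aspect ratio AR = length / diameter
AR = 123 / 43
AR = 2.86

2.86


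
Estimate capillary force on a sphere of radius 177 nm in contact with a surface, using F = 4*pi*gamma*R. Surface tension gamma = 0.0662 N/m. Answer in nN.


Convert radius: R = 177 nm = 1.77e-07 m
F = 4 * pi * gamma * R
F = 4 * pi * 0.0662 * 1.77e-07
F = 1.47245e-07 N = 147.2452 nN

147.2452


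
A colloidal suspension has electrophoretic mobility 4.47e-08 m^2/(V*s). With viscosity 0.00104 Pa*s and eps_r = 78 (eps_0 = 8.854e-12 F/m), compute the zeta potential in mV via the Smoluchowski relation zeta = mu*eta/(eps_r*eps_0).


Smoluchowski equation: zeta = mu * eta / (eps_r * eps_0)
zeta = 4.47e-08 * 0.00104 / (78 * 8.854e-12)
zeta = 0.067314 V = 67.31 mV

67.31


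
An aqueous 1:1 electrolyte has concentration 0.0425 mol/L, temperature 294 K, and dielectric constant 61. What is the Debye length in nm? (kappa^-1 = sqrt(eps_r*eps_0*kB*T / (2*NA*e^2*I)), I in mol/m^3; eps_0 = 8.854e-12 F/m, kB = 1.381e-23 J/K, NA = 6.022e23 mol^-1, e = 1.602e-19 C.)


Ionic strength I = 0.0425 * 1^2 * 1000 = 42.5 mol/m^3
kappa^-1 = sqrt(61 * 8.854e-12 * 1.381e-23 * 294 / (2 * 6.022e23 * (1.602e-19)^2 * 42.5))
kappa^-1 = 1.292 nm

1.292


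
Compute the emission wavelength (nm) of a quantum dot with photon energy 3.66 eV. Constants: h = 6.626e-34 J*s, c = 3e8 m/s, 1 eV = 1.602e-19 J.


Convert energy: E = 3.66 eV = 3.66 * 1.602e-19 = 5.86332e-19 J
lambda = h*c / E = 6.626e-34 * 3e8 / 5.86332e-19
lambda = 3.39023e-07 m = 339.0 nm

339.0


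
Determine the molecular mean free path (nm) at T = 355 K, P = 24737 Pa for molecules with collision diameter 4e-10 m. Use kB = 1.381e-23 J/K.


Mean free path: lambda = kB*T / (sqrt(2) * pi * d^2 * P)
lambda = 1.381e-23 * 355 / (sqrt(2) * pi * (4e-10)^2 * 24737)
lambda = 2.78798e-07 m
lambda = 278.8 nm

278.8


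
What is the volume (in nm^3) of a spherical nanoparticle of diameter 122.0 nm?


Radius r = 122.0/2 = 61 nm
Volume V = (4/3) * pi * r^3
V = (4/3) * pi * (61)^3
V = 950775.79 nm^3

950775.79


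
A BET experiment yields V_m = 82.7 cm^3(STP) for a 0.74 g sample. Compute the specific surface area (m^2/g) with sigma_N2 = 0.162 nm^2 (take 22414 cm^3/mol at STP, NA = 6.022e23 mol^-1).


Number of moles in monolayer = V_m / 22414 = 82.7 / 22414 = 0.00368966
Number of molecules = moles * NA = 0.00368966 * 6.022e23
SA = molecules * sigma / mass
SA = (82.7 / 22414) * 6.022e23 * 0.162e-18 / 0.74
SA = 486.4 m^2/g

486.4


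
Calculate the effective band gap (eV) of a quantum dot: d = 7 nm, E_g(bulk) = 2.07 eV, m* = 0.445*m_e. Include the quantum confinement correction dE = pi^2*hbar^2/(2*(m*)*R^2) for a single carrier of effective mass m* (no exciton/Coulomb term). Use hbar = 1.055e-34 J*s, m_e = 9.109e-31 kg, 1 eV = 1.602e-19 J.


Radius R = 7/2 nm = 3.5e-09 m
Confinement energy dE = pi^2 * hbar^2 / (2 * m_eff * m_e * R^2)
dE = pi^2 * (1.055e-34)^2 / (2 * 0.445 * 9.109e-31 * (3.5e-09)^2) J, divided by 1.602e-19 J/eV
dE = 0.069 eV
Total band gap = E_g(bulk) + dE = 2.07 + 0.069 = 2.139 eV

2.139


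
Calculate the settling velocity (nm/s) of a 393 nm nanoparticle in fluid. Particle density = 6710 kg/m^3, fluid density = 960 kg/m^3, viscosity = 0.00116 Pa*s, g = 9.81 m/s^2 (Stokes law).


Radius R = 393/2 nm = 1.965e-07 m
Density difference = 6710 - 960 = 5750 kg/m^3
v = 2 * R^2 * (rho_p - rho_f) * g / (9 * eta)
v = 2 * (1.965e-07)^2 * 5750 * 9.81 / (9 * 0.00116)
v = 4.17245e-07 m/s = 417.2453 nm/s

417.2453


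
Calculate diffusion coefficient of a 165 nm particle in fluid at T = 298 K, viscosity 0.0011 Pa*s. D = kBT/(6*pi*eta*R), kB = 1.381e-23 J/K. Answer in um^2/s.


Radius R = 165/2 = 82.5 nm = 8.25e-08 m
D = kB*T / (6*pi*eta*R)
D = 1.381e-23 * 298 / (6 * pi * 0.0011 * 8.25e-08)
D = 2.40581e-12 m^2/s = 2.406 um^2/s

2.406


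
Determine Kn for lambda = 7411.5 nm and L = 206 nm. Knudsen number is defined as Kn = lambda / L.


Knudsen number Kn = lambda / L
Kn = 7411.5 / 206
Kn = 35.9782

35.9782


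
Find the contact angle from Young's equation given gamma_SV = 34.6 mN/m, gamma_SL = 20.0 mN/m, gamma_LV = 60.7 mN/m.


cos(theta) = (gamma_SV - gamma_SL) / gamma_LV
cos(theta) = (34.6 - 20.0) / 60.7
cos(theta) = 0.240527
theta = arccos(0.240527) = 76.08 degrees

76.08


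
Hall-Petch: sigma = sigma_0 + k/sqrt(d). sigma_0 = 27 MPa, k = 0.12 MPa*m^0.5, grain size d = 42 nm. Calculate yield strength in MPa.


d = 42 nm = 4.2e-08 m
sqrt(d) = 0.000204939
Hall-Petch contribution = k / sqrt(d) = 0.12 / 0.000204939 = 585.5 MPa
sigma = sigma_0 + k/sqrt(d) = 27 + 585.5 = 612.5 MPa

612.5


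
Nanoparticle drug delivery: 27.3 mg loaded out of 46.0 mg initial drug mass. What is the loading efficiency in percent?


Drug loading efficiency = (drug loaded / drug initial) * 100
DLE = 27.3 / 46.0 * 100
DLE = 0.5935 * 100
DLE = 59.35%

59.35


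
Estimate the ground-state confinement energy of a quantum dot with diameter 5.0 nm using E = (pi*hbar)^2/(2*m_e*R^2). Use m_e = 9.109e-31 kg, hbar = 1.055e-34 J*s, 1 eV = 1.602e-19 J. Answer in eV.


Radius R = 5.0/2 = 2.5 nm = 2.5e-09 m
E = (pi * 1.055e-34)^2 / (2 * 9.109e-31 * (2.5e-09)^2)
E(J) = 9.6477e-21
E = E(J) / 1.602e-19 = 0.0602 eV

0.0602


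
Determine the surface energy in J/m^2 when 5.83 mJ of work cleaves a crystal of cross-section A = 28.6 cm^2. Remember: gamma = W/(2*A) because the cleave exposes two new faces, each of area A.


Convert: A = 28.6 cm^2 = 0.00286 m^2, W = 5.83 mJ = 0.00583 J
Cleaving exposes two faces of area A, so total new surface = 2*A and gamma = W / (2*A)
gamma = 0.00583 / (2 * 0.00286)
gamma = 1.019 J/m^2

1.019


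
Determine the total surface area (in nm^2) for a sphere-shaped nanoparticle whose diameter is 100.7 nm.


Radius r = 100.7/2 = 50.35 nm
Surface area SA = 4 * pi * r^2
SA = 4 * pi * (50.35)^2
SA = 31857.29 nm^2

31857.29


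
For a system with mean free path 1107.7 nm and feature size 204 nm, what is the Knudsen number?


Knudsen number Kn = lambda / L
Kn = 1107.7 / 204
Kn = 5.4299

5.4299


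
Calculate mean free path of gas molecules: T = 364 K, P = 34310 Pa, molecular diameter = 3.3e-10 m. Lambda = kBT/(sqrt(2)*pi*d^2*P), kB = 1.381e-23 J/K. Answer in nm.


Mean free path: lambda = kB*T / (sqrt(2) * pi * d^2 * P)
lambda = 1.381e-23 * 364 / (sqrt(2) * pi * (3.3e-10)^2 * 34310)
lambda = 3.02818e-07 m
lambda = 302.82 nm

302.82


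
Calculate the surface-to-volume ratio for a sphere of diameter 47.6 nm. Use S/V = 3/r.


Radius r = 47.6/2 = 23.8 nm
S/V = 3 / r = 3 / 23.8
S/V = 0.1261 nm^-1

0.1261


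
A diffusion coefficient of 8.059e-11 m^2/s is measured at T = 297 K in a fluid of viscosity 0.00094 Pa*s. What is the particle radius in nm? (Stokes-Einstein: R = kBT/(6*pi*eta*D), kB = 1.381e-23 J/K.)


Stokes-Einstein: R = kB*T / (6*pi*eta*D)
R = 1.381e-23 * 297 / (6 * pi * 0.00094 * 8.059e-11)
R = 2.87237e-09 m = 2.87 nm

2.87


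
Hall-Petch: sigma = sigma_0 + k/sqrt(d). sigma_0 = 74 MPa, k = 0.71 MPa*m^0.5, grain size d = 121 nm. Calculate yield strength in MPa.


d = 121 nm = 1.21e-07 m
sqrt(d) = 0.0003478505
Hall-Petch contribution = k / sqrt(d) = 0.71 / 0.0003478505 = 2041.1 MPa
sigma = sigma_0 + k/sqrt(d) = 74 + 2041.1 = 2115.1 MPa

2115.1


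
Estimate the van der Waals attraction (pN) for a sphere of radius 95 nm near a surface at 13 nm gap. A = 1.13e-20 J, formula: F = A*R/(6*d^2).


Convert to SI: R = 95 nm = 9.5e-08 m, d = 13 nm = 1.3e-08 m
F = A * R / (6 * d^2)
F = 1.13e-20 * 9.5e-08 / (6 * (1.3e-08)^2)
F = 1.05868e-12 N = 1.059 pN

1.059


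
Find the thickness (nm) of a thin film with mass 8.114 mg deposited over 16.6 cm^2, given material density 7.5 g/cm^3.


Convert: m = 8.114 mg = 8.1140e-06 kg, A = 16.6 cm^2 = 1.6600e-03 m^2, rho = 7.5 g/cm^3 = 7500 kg/m^3
t = m / (A * rho)
t = 8.1140e-06 / (1.6600e-03 * 7500)
t = 6.5173e-07 m = 651.7 nm

651.7


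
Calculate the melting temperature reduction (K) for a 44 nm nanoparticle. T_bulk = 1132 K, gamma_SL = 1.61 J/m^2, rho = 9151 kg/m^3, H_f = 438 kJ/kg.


Radius R = 44/2 = 22 nm = 2.2e-08 m
Convert H_f = 438 kJ/kg = 438000 J/kg
dT = 2 * gamma_SL * T_bulk / (rho * H_f * R)
dT = 2 * 1.61 * 1132 / (9151 * 438000 * 2.2e-08)
dT = 41.3 K

41.3


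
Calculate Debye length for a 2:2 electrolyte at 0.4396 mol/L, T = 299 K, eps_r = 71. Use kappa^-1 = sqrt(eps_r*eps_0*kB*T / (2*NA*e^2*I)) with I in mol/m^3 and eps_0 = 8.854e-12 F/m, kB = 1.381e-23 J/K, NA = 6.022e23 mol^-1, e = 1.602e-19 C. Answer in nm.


Ionic strength I = 0.4396 * 2^2 * 1000 = 1758.4 mol/m^3
kappa^-1 = sqrt(71 * 8.854e-12 * 1.381e-23 * 299 / (2 * 6.022e23 * (1.602e-19)^2 * 1758.4))
kappa^-1 = 0.219 nm

0.219


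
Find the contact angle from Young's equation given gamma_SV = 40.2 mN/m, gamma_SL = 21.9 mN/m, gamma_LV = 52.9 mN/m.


cos(theta) = (gamma_SV - gamma_SL) / gamma_LV
cos(theta) = (40.2 - 21.9) / 52.9
cos(theta) = 0.345936
theta = arccos(0.345936) = 69.76 degrees

69.76


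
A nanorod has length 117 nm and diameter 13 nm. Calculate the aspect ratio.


Aspect ratio AR = length / diameter
AR = 117 / 13
AR = 9.0

9.0


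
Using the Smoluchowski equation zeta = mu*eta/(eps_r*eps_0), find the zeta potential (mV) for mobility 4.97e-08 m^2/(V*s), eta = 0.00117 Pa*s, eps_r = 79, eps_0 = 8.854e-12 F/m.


Smoluchowski equation: zeta = mu * eta / (eps_r * eps_0)
zeta = 4.97e-08 * 0.00117 / (79 * 8.854e-12)
zeta = 0.083133 V = 83.13 mV

83.13


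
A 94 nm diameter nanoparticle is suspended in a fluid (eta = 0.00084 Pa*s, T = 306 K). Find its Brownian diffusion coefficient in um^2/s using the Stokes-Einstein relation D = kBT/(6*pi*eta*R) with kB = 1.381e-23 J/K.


Radius R = 94/2 = 47 nm = 4.7e-08 m
D = kB*T / (6*pi*eta*R)
D = 1.381e-23 * 306 / (6 * pi * 0.00084 * 4.7e-08)
D = 5.67854e-12 m^2/s = 5.679 um^2/s

5.679


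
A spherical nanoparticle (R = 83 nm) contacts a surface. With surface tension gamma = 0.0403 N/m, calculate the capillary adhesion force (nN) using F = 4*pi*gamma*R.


Convert radius: R = 83 nm = 8.3e-08 m
F = 4 * pi * gamma * R
F = 4 * pi * 0.0403 * 8.3e-08
F = 4.20333e-08 N = 42.0333 nN

42.0333


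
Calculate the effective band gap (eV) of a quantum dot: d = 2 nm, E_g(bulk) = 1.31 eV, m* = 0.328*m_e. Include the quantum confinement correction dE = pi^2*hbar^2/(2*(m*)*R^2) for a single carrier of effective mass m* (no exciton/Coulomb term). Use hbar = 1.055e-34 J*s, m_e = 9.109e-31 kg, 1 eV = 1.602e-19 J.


Radius R = 2/2 nm = 1e-09 m
Confinement energy dE = pi^2 * hbar^2 / (2 * m_eff * m_e * R^2)
dE = pi^2 * (1.055e-34)^2 / (2 * 0.328 * 9.109e-31 * (1e-09)^2) J, divided by 1.602e-19 J/eV
dE = 1.1475 eV
Total band gap = E_g(bulk) + dE = 1.31 + 1.1475 = 2.4575 eV

2.4575


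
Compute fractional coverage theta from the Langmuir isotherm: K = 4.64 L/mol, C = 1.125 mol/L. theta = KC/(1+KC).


Langmuir isotherm: theta = K*C / (1 + K*C)
K*C = 4.64 * 1.125 = 5.22
theta = 5.22 / (1 + 5.22) = 5.22 / 6.22
theta = 0.8392

0.8392


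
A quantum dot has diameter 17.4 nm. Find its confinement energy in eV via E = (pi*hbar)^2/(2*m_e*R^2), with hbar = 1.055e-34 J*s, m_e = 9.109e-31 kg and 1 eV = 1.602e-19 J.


Radius R = 17.4/2 = 8.7 nm = 8.7e-09 m
E = (pi * 1.055e-34)^2 / (2 * 9.109e-31 * (8.7e-09)^2)
E(J) = 7.96646e-22
E = E(J) / 1.602e-19 = 0.005 eV

0.005


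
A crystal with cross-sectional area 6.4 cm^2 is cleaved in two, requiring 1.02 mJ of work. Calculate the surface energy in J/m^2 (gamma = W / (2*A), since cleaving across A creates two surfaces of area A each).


Convert: A = 6.4 cm^2 = 0.00064 m^2, W = 1.02 mJ = 0.00102 J
Cleaving exposes two faces of area A, so total new surface = 2*A and gamma = W / (2*A)
gamma = 0.00102 / (2 * 0.00064)
gamma = 0.797 J/m^2

0.797


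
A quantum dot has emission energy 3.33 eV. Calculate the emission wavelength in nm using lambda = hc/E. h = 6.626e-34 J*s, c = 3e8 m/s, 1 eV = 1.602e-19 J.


Convert energy: E = 3.33 eV = 3.33 * 1.602e-19 = 5.33466e-19 J
lambda = h*c / E = 6.626e-34 * 3e8 / 5.33466e-19
lambda = 3.7262e-07 m = 372.6 nm

372.6


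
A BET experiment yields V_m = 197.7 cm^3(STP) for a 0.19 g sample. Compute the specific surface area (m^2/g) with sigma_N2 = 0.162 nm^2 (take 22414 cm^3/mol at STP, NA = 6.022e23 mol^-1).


Number of moles in monolayer = V_m / 22414 = 197.7 / 22414 = 0.00882038
Number of molecules = moles * NA = 0.00882038 * 6.022e23
SA = molecules * sigma / mass
SA = (197.7 / 22414) * 6.022e23 * 0.162e-18 / 0.19
SA = 4528.9 m^2/g

4528.9


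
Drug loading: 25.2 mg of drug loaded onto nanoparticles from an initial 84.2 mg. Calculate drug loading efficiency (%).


Drug loading efficiency = (drug loaded / drug initial) * 100
DLE = 25.2 / 84.2 * 100
DLE = 0.2993 * 100
DLE = 29.93%

29.93


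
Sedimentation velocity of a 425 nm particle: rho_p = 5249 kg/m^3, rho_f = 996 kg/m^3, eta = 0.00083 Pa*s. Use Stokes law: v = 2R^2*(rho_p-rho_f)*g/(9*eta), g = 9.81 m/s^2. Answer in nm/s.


Radius R = 425/2 nm = 2.125e-07 m
Density difference = 5249 - 996 = 4253 kg/m^3
v = 2 * R^2 * (rho_p - rho_f) * g / (9 * eta)
v = 2 * (2.125e-07)^2 * 4253 * 9.81 / (9 * 0.00083)
v = 5.04419e-07 m/s = 504.4193 nm/s

504.4193


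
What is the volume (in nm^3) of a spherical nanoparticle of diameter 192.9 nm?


Radius r = 192.9/2 = 96.45 nm
Volume V = (4/3) * pi * r^3
V = (4/3) * pi * (96.45)^3
V = 3758333.41 nm^3

3758333.41


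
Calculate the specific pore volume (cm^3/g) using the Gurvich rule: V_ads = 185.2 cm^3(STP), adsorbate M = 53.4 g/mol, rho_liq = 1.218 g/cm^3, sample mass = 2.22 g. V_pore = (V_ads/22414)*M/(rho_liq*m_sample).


Moles adsorbed n = V_ads / 22414 = 185.2 / 22414 = 8.262693e-03 mol
Liquid volume V_liq = n * M / rho_liq = 8.262693e-03 * 53.4 / 1.218 = 0.36226 cm^3
Specific pore volume V_pore = V_liq / m_sample = 0.36226 / 2.22
V_pore = 0.1632 cm^3/g

0.1632


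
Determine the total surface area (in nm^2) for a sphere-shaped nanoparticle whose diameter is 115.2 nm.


Radius r = 115.2/2 = 57.6 nm
Surface area SA = 4 * pi * r^2
SA = 4 * pi * (57.6)^2
SA = 41692.2 nm^2

41692.2


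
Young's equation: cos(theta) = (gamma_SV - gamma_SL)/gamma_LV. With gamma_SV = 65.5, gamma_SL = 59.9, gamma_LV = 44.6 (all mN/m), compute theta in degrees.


cos(theta) = (gamma_SV - gamma_SL) / gamma_LV
cos(theta) = (65.5 - 59.9) / 44.6
cos(theta) = 0.125561
theta = arccos(0.125561) = 82.79 degrees

82.79


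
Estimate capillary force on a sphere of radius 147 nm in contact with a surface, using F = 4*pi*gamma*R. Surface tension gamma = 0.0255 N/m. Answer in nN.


Convert radius: R = 147 nm = 1.47e-07 m
F = 4 * pi * gamma * R
F = 4 * pi * 0.0255 * 1.47e-07
F = 4.7105e-08 N = 47.105 nN

47.105


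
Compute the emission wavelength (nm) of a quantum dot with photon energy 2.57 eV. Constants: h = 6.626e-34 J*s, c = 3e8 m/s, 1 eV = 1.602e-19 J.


Convert energy: E = 2.57 eV = 2.57 * 1.602e-19 = 4.11714e-19 J
lambda = h*c / E = 6.626e-34 * 3e8 / 4.11714e-19
lambda = 4.82811e-07 m = 482.8 nm

482.8


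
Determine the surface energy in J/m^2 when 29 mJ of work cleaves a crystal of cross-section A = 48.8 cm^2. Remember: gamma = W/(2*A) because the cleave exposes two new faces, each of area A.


Convert: A = 48.8 cm^2 = 0.00488 m^2, W = 29 mJ = 0.029 J
Cleaving exposes two faces of area A, so total new surface = 2*A and gamma = W / (2*A)
gamma = 0.029 / (2 * 0.00488)
gamma = 2.971 J/m^2

2.971


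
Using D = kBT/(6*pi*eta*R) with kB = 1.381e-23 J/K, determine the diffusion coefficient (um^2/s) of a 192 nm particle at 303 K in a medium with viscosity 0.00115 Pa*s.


Radius R = 192/2 = 96 nm = 9.6e-08 m
D = kB*T / (6*pi*eta*R)
D = 1.381e-23 * 303 / (6 * pi * 0.00115 * 9.6e-08)
D = 2.01079e-12 m^2/s = 2.011 um^2/s

2.011


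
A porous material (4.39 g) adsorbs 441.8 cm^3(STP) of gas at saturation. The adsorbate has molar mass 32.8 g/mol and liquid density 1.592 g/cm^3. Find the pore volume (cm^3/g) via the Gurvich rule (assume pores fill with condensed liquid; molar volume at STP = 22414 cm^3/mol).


Moles adsorbed n = V_ads / 22414 = 441.8 / 22414 = 1.971089e-02 mol
Liquid volume V_liq = n * M / rho_liq = 1.971089e-02 * 32.8 / 1.592 = 0.40610 cm^3
Specific pore volume V_pore = V_liq / m_sample = 0.40610 / 4.39
V_pore = 0.0925 cm^3/g

0.0925


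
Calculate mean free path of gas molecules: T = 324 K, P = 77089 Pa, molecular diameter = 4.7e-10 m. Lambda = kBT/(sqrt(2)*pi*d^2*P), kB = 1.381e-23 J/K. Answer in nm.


Mean free path: lambda = kB*T / (sqrt(2) * pi * d^2 * P)
lambda = 1.381e-23 * 324 / (sqrt(2) * pi * (4.7e-10)^2 * 77089)
lambda = 5.91406e-08 m
lambda = 59.14 nm

59.14


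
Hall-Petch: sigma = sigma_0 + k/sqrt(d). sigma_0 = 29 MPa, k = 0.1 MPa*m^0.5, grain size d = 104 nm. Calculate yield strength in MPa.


d = 104 nm = 1.04e-07 m
sqrt(d) = 0.0003224903
Hall-Petch contribution = k / sqrt(d) = 0.1 / 0.0003224903 = 310.1 MPa
sigma = sigma_0 + k/sqrt(d) = 29 + 310.1 = 339.1 MPa

339.1


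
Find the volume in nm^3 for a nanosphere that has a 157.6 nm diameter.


Radius r = 157.6/2 = 78.8 nm
Volume V = (4/3) * pi * r^3
V = (4/3) * pi * (78.8)^3
V = 2049591.27 nm^3

2049591.27


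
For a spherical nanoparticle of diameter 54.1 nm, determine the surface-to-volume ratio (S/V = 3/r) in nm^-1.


Radius r = 54.1/2 = 27.05 nm
S/V = 3 / r = 3 / 27.05
S/V = 0.1109 nm^-1

0.1109


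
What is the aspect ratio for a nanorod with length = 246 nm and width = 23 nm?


Aspect ratio AR = length / diameter
AR = 246 / 23
AR = 10.7

10.7


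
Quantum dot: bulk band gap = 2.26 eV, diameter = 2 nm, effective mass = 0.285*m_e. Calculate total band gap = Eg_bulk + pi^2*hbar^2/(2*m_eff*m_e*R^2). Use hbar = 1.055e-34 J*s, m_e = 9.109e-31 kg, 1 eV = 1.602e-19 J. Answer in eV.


Radius R = 2/2 nm = 1e-09 m
Confinement energy dE = pi^2 * hbar^2 / (2 * m_eff * m_e * R^2)
dE = pi^2 * (1.055e-34)^2 / (2 * 0.285 * 9.109e-31 * (1e-09)^2) J, divided by 1.602e-19 J/eV
dE = 1.3207 eV
Total band gap = E_g(bulk) + dE = 2.26 + 1.3207 = 3.5807 eV

3.5807


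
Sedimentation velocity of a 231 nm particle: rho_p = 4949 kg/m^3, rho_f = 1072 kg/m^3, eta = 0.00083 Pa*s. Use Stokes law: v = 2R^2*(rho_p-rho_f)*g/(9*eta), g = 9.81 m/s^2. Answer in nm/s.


Radius R = 231/2 nm = 1.155e-07 m
Density difference = 4949 - 1072 = 3877 kg/m^3
v = 2 * R^2 * (rho_p - rho_f) * g / (9 * eta)
v = 2 * (1.155e-07)^2 * 3877 * 9.81 / (9 * 0.00083)
v = 1.35843e-07 m/s = 135.8433 nm/s

135.8433


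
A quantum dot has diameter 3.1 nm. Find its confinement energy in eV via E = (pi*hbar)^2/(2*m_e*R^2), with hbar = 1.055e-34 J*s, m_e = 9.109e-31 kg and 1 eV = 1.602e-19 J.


Radius R = 3.1/2 = 1.55 nm = 1.55e-09 m
E = (pi * 1.055e-34)^2 / (2 * 9.109e-31 * (1.55e-09)^2)
E(J) = 2.50981e-20
E = E(J) / 1.602e-19 = 0.1567 eV

0.1567


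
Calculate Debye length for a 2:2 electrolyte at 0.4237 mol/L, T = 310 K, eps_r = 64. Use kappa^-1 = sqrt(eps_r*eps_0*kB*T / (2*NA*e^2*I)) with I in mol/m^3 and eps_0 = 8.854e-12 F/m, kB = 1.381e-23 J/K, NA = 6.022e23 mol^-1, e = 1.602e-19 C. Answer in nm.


Ionic strength I = 0.4237 * 2^2 * 1000 = 1694.8 mol/m^3
kappa^-1 = sqrt(64 * 8.854e-12 * 1.381e-23 * 310 / (2 * 6.022e23 * (1.602e-19)^2 * 1694.8))
kappa^-1 = 0.215 nm

0.215


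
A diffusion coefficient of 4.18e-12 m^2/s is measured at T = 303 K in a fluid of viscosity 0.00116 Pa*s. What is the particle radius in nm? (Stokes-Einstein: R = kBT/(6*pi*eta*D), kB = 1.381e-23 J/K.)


Stokes-Einstein: R = kB*T / (6*pi*eta*D)
R = 1.381e-23 * 303 / (6 * pi * 0.00116 * 4.18e-12)
R = 4.57826e-08 m = 45.78 nm

45.78


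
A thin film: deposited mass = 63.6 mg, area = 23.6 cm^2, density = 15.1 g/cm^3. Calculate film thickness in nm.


Convert: m = 63.6 mg = 6.3600e-05 kg, A = 23.6 cm^2 = 2.3600e-03 m^2, rho = 15.1 g/cm^3 = 15100 kg/m^3
t = m / (A * rho)
t = 6.3600e-05 / (2.3600e-03 * 15100)
t = 1.7847e-06 m = 1784.7 nm

1784.7


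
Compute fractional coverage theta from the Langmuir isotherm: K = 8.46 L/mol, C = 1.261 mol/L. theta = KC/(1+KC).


Langmuir isotherm: theta = K*C / (1 + K*C)
K*C = 8.46 * 1.261 = 10.66806
theta = 10.66806 / (1 + 10.66806) = 10.66806 / 11.66806
theta = 0.9143

0.9143


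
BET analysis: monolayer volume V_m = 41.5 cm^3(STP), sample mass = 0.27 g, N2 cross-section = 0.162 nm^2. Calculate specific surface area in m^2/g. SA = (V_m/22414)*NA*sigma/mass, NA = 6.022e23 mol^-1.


Number of moles in monolayer = V_m / 22414 = 41.5 / 22414 = 0.00185152
Number of molecules = moles * NA = 0.00185152 * 6.022e23
SA = molecules * sigma / mass
SA = (41.5 / 22414) * 6.022e23 * 0.162e-18 / 0.27
SA = 669.0 m^2/g

669.0


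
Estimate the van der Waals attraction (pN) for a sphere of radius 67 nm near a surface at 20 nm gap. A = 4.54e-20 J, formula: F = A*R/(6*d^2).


Convert to SI: R = 67 nm = 6.7e-08 m, d = 20 nm = 2e-08 m
F = A * R / (6 * d^2)
F = 4.54e-20 * 6.7e-08 / (6 * (2e-08)^2)
F = 1.26742e-12 N = 1.267 pN

1.267


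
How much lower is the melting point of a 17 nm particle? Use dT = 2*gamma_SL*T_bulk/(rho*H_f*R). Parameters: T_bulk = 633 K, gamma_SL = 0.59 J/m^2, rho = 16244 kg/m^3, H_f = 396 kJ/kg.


Radius R = 17/2 = 8.5 nm = 8.5e-09 m
Convert H_f = 396 kJ/kg = 396000 J/kg
dT = 2 * gamma_SL * T_bulk / (rho * H_f * R)
dT = 2 * 0.59 * 633 / (16244 * 396000 * 8.5e-09)
dT = 13.7 K

13.7


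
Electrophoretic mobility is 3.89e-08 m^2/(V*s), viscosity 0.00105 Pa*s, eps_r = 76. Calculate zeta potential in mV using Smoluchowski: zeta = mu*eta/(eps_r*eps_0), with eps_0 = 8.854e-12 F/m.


Smoluchowski equation: zeta = mu * eta / (eps_r * eps_0)
zeta = 3.89e-08 * 0.00105 / (76 * 8.854e-12)
zeta = 0.0607 V = 60.7 mV

60.7


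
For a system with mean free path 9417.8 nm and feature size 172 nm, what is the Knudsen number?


Knudsen number Kn = lambda / L
Kn = 9417.8 / 172
Kn = 54.7547

54.7547


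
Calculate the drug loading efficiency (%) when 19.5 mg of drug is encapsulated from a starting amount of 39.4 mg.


Drug loading efficiency = (drug loaded / drug initial) * 100
DLE = 19.5 / 39.4 * 100
DLE = 0.4949 * 100
DLE = 49.49%

49.49


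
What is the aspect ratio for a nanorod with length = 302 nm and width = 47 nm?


Aspect ratio AR = length / diameter
AR = 302 / 47
AR = 6.43

6.43


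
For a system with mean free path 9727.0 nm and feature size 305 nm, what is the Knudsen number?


Knudsen number Kn = lambda / L
Kn = 9727.0 / 305
Kn = 31.8918

31.8918


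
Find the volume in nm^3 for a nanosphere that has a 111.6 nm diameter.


Radius r = 111.6/2 = 55.8 nm
Volume V = (4/3) * pi * r^3
V = (4/3) * pi * (55.8)^3
V = 727765.07 nm^3

727765.07


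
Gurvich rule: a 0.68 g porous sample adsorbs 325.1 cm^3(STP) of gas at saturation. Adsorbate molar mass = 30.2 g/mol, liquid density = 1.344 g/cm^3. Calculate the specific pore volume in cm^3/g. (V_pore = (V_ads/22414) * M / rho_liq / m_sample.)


Moles adsorbed n = V_ads / 22414 = 325.1 / 22414 = 1.450433e-02 mol
Liquid volume V_liq = n * M / rho_liq = 1.450433e-02 * 30.2 / 1.344 = 0.32592 cm^3
Specific pore volume V_pore = V_liq / m_sample = 0.32592 / 0.68
V_pore = 0.4793 cm^3/g

0.4793


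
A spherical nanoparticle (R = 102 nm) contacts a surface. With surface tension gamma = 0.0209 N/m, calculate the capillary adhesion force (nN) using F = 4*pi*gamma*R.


Convert radius: R = 102 nm = 1.02e-07 m
F = 4 * pi * gamma * R
F = 4 * pi * 0.0209 * 1.02e-07
F = 2.6789e-08 N = 26.789 nN

26.789


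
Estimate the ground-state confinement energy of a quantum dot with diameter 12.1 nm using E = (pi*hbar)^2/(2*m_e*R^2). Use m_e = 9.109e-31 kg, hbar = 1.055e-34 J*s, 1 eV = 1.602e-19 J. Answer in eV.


Radius R = 12.1/2 = 6.05 nm = 6.05e-09 m
E = (pi * 1.055e-34)^2 / (2 * 9.109e-31 * (6.05e-09)^2)
E(J) = 1.64738e-21
E = E(J) / 1.602e-19 = 0.0103 eV

0.0103


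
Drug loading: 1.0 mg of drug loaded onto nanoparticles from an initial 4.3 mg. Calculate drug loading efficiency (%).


Drug loading efficiency = (drug loaded / drug initial) * 100
DLE = 1.0 / 4.3 * 100
DLE = 0.2326 * 100
DLE = 23.26%

23.26


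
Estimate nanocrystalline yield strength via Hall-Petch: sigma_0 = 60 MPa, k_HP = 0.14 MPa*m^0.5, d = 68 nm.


d = 68 nm = 6.8e-08 m
sqrt(d) = 0.0002607681
Hall-Petch contribution = k / sqrt(d) = 0.14 / 0.0002607681 = 536.9 MPa
sigma = sigma_0 + k/sqrt(d) = 60 + 536.9 = 596.9 MPa

596.9


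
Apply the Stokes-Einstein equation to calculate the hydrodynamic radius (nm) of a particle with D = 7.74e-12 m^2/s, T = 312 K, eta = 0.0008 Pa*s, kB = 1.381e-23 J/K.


Stokes-Einstein: R = kB*T / (6*pi*eta*D)
R = 1.381e-23 * 312 / (6 * pi * 0.0008 * 7.74e-12)
R = 3.69161e-08 m = 36.92 nm

36.92


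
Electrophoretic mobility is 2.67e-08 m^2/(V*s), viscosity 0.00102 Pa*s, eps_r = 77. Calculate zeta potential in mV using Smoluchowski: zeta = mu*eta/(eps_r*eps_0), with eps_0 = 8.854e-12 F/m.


Smoluchowski equation: zeta = mu * eta / (eps_r * eps_0)
zeta = 2.67e-08 * 0.00102 / (77 * 8.854e-12)
zeta = 0.039947 V = 39.95 mV

39.95


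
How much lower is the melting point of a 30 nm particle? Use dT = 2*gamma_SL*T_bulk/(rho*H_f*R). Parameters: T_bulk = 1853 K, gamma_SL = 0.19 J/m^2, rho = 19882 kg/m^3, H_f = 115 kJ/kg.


Radius R = 30/2 = 15 nm = 1.5e-08 m
Convert H_f = 115 kJ/kg = 115000 J/kg
dT = 2 * gamma_SL * T_bulk / (rho * H_f * R)
dT = 2 * 0.19 * 1853 / (19882 * 115000 * 1.5e-08)
dT = 20.5 K

20.5


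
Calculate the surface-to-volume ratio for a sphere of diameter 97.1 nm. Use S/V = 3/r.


Radius r = 97.1/2 = 48.55 nm
S/V = 3 / r = 3 / 48.55
S/V = 0.0618 nm^-1

0.0618


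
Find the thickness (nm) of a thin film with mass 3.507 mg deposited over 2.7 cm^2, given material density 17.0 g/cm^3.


Convert: m = 3.507 mg = 3.5070e-06 kg, A = 2.7 cm^2 = 2.7000e-04 m^2, rho = 17.0 g/cm^3 = 17000 kg/m^3
t = m / (A * rho)
t = 3.5070e-06 / (2.7000e-04 * 17000)
t = 7.6405e-07 m = 764.1 nm

764.1


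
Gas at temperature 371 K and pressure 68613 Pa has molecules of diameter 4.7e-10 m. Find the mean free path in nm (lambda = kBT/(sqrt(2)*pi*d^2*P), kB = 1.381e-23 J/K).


Mean free path: lambda = kB*T / (sqrt(2) * pi * d^2 * P)
lambda = 1.381e-23 * 371 / (sqrt(2) * pi * (4.7e-10)^2 * 68613)
lambda = 7.60853e-08 m
lambda = 76.09 nm

76.09


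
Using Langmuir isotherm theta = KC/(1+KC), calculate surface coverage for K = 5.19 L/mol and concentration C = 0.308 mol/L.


Langmuir isotherm: theta = K*C / (1 + K*C)
K*C = 5.19 * 0.308 = 1.59852
theta = 1.59852 / (1 + 1.59852) = 1.59852 / 2.59852
theta = 0.6152

0.6152


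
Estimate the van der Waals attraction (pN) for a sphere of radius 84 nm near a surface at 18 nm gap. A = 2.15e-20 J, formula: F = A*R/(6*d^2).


Convert to SI: R = 84 nm = 8.4e-08 m, d = 18 nm = 1.8e-08 m
F = A * R / (6 * d^2)
F = 2.15e-20 * 8.4e-08 / (6 * (1.8e-08)^2)
F = 9.29012e-13 N = 0.929 pN

0.929


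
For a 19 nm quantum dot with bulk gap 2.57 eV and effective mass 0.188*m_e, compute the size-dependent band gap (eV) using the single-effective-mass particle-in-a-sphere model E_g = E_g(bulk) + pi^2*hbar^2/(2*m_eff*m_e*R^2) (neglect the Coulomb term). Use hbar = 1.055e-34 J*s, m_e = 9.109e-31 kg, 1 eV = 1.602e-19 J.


Radius R = 19/2 nm = 9.5e-09 m
Confinement energy dE = pi^2 * hbar^2 / (2 * m_eff * m_e * R^2)
dE = pi^2 * (1.055e-34)^2 / (2 * 0.188 * 9.109e-31 * (9.5e-09)^2) J, divided by 1.602e-19 J/eV
dE = 0.0222 eV
Total band gap = E_g(bulk) + dE = 2.57 + 0.0222 = 2.5922 eV

2.5922


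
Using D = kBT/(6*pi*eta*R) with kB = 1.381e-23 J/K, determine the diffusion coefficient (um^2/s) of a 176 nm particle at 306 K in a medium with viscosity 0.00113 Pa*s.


Radius R = 176/2 = 88 nm = 8.8e-08 m
D = kB*T / (6*pi*eta*R)
D = 1.381e-23 * 306 / (6 * pi * 0.00113 * 8.8e-08)
D = 2.25451e-12 m^2/s = 2.255 um^2/s

2.255


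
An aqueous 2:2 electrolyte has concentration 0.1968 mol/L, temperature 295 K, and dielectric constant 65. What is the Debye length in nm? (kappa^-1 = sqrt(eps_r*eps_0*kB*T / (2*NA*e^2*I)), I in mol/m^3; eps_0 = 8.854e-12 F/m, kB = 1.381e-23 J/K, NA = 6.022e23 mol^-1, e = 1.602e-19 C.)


Ionic strength I = 0.1968 * 2^2 * 1000 = 787.2 mol/m^3
kappa^-1 = sqrt(65 * 8.854e-12 * 1.381e-23 * 295 / (2 * 6.022e23 * (1.602e-19)^2 * 787.2))
kappa^-1 = 0.31 nm

0.31


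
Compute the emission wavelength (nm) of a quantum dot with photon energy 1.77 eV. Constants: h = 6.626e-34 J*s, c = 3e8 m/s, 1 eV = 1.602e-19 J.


Convert energy: E = 1.77 eV = 1.77 * 1.602e-19 = 2.83554e-19 J
lambda = h*c / E = 6.626e-34 * 3e8 / 2.83554e-19
lambda = 7.0103e-07 m = 701.0 nm

701.0


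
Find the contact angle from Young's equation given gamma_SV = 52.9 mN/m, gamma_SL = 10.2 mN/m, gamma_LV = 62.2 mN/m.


cos(theta) = (gamma_SV - gamma_SL) / gamma_LV
cos(theta) = (52.9 - 10.2) / 62.2
cos(theta) = 0.686495
theta = arccos(0.686495) = 46.65 degrees

46.65


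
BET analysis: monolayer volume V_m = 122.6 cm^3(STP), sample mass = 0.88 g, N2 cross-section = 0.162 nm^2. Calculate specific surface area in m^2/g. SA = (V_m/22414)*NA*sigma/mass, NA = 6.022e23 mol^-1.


Number of moles in monolayer = V_m / 22414 = 122.6 / 22414 = 0.0054698
Number of molecules = moles * NA = 0.0054698 * 6.022e23
SA = molecules * sigma / mass
SA = (122.6 / 22414) * 6.022e23 * 0.162e-18 / 0.88
SA = 606.4 m^2/g

606.4


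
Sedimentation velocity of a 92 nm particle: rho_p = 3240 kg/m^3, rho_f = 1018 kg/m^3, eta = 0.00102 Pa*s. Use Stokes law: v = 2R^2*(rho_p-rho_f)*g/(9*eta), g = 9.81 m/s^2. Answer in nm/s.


Radius R = 92/2 nm = 4.6e-08 m
Density difference = 3240 - 1018 = 2222 kg/m^3
v = 2 * R^2 * (rho_p - rho_f) * g / (9 * eta)
v = 2 * (4.6e-08)^2 * 2222 * 9.81 / (9 * 0.00102)
v = 1.00488e-08 m/s = 10.0488 nm/s

10.0488


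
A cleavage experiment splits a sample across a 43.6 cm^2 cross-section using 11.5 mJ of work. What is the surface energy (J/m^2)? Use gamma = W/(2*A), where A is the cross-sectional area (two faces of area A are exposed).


Convert: A = 43.6 cm^2 = 0.00436 m^2, W = 11.5 mJ = 0.0115 J
Cleaving exposes two faces of area A, so total new surface = 2*A and gamma = W / (2*A)
gamma = 0.0115 / (2 * 0.00436)
gamma = 1.319 J/m^2

1.319


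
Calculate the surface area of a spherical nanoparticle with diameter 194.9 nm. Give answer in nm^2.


Radius r = 194.9/2 = 97.45 nm
Surface area SA = 4 * pi * r^2
SA = 4 * pi * (97.45)^2
SA = 119336.57 nm^2

119336.57


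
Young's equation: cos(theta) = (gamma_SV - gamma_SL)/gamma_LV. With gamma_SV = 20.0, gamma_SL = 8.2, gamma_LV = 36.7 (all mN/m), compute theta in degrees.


cos(theta) = (gamma_SV - gamma_SL) / gamma_LV
cos(theta) = (20.0 - 8.2) / 36.7
cos(theta) = 0.321526
theta = arccos(0.321526) = 71.24 degrees

71.24


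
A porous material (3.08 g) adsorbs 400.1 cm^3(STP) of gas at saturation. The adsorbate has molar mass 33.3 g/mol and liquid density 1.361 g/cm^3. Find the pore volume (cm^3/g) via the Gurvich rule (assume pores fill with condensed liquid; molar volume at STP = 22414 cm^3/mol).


Moles adsorbed n = V_ads / 22414 = 400.1 / 22414 = 1.785045e-02 mol
Liquid volume V_liq = n * M / rho_liq = 1.785045e-02 * 33.3 / 1.361 = 0.43675 cm^3
Specific pore volume V_pore = V_liq / m_sample = 0.43675 / 3.08
V_pore = 0.1418 cm^3/g

0.1418


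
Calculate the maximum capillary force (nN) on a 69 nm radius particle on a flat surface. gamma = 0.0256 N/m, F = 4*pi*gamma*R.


Convert radius: R = 69 nm = 6.9e-08 m
F = 4 * pi * gamma * R
F = 4 * pi * 0.0256 * 6.9e-08
F = 2.21972e-08 N = 22.1972 nN

22.1972


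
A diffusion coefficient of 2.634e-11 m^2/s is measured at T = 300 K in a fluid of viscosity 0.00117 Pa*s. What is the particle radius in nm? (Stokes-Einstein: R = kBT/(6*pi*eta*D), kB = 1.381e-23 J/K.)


Stokes-Einstein: R = kB*T / (6*pi*eta*D)
R = 1.381e-23 * 300 / (6 * pi * 0.00117 * 2.634e-11)
R = 7.13201e-09 m = 7.13 nm

7.13


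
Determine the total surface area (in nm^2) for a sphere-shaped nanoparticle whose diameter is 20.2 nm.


Radius r = 20.2/2 = 10.1 nm
Surface area SA = 4 * pi * r^2
SA = 4 * pi * (10.1)^2
SA = 1281.9 nm^2

1281.9


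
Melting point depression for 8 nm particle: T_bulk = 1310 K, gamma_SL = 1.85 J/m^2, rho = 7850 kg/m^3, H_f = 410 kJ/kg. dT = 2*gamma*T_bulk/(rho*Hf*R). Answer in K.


Radius R = 8/2 = 4 nm = 4e-09 m
Convert H_f = 410 kJ/kg = 410000 J/kg
dT = 2 * gamma_SL * T_bulk / (rho * H_f * R)
dT = 2 * 1.85 * 1310 / (7850 * 410000 * 4e-09)
dT = 376.5 K

376.5


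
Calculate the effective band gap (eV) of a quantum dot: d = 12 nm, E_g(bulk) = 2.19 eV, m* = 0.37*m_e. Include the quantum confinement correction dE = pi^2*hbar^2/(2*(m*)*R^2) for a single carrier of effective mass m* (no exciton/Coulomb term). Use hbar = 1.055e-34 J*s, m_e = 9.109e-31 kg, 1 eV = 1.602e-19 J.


Radius R = 12/2 nm = 6e-09 m
Confinement energy dE = pi^2 * hbar^2 / (2 * m_eff * m_e * R^2)
dE = pi^2 * (1.055e-34)^2 / (2 * 0.37 * 9.109e-31 * (6e-09)^2) J, divided by 1.602e-19 J/eV
dE = 0.0283 eV
Total band gap = E_g(bulk) + dE = 2.19 + 0.0283 = 2.2183 eV

2.2183


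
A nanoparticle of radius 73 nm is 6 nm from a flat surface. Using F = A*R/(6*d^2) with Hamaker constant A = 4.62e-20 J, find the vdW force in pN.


Convert to SI: R = 73 nm = 7.3e-08 m, d = 6 nm = 6e-09 m
F = A * R / (6 * d^2)
F = 4.62e-20 * 7.3e-08 / (6 * (6e-09)^2)
F = 1.56139e-11 N = 15.614 pN

15.614


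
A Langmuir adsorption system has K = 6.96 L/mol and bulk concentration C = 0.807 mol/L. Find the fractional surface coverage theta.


Langmuir isotherm: theta = K*C / (1 + K*C)
K*C = 6.96 * 0.807 = 5.61672
theta = 5.61672 / (1 + 5.61672) = 5.61672 / 6.61672
theta = 0.8489

0.8489


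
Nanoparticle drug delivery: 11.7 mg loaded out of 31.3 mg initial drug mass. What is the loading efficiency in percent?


Drug loading efficiency = (drug loaded / drug initial) * 100
DLE = 11.7 / 31.3 * 100
DLE = 0.3738 * 100
DLE = 37.38%

37.38


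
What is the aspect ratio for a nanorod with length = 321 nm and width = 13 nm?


Aspect ratio AR = length / diameter
AR = 321 / 13
AR = 24.69

24.69


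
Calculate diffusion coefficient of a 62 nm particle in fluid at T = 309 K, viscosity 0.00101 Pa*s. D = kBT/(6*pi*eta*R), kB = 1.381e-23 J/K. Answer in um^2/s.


Radius R = 62/2 = 31 nm = 3.1e-08 m
D = kB*T / (6*pi*eta*R)
D = 1.381e-23 * 309 / (6 * pi * 0.00101 * 3.1e-08)
D = 7.23049e-12 m^2/s = 7.23 um^2/s

7.23


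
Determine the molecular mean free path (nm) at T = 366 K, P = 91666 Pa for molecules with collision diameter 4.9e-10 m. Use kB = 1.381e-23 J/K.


Mean free path: lambda = kB*T / (sqrt(2) * pi * d^2 * P)
lambda = 1.381e-23 * 366 / (sqrt(2) * pi * (4.9e-10)^2 * 91666)
lambda = 5.16903e-08 m
lambda = 51.69 nm

51.69


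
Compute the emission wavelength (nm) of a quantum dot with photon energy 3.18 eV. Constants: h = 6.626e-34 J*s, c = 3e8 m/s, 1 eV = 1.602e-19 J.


Convert energy: E = 3.18 eV = 3.18 * 1.602e-19 = 5.09436e-19 J
lambda = h*c / E = 6.626e-34 * 3e8 / 5.09436e-19
lambda = 3.90196e-07 m = 390.2 nm

390.2


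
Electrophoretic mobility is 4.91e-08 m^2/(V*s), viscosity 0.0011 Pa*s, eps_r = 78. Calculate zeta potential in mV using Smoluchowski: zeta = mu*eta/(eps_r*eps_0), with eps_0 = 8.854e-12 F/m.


Smoluchowski equation: zeta = mu * eta / (eps_r * eps_0)
zeta = 4.91e-08 * 0.0011 / (78 * 8.854e-12)
zeta = 0.078206 V = 78.21 mV

78.21


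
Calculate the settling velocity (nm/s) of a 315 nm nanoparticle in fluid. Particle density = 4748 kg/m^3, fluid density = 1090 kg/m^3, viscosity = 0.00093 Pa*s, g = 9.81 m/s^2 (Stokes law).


Radius R = 315/2 nm = 1.575e-07 m
Density difference = 4748 - 1090 = 3658 kg/m^3
v = 2 * R^2 * (rho_p - rho_f) * g / (9 * eta)
v = 2 * (1.575e-07)^2 * 3658 * 9.81 / (9 * 0.00093)
v = 2.12705e-07 m/s = 212.7053 nm/s

212.7053


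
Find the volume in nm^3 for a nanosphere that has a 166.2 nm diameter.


Radius r = 166.2/2 = 83.1 nm
Volume V = (4/3) * pi * r^3
V = (4/3) * pi * (83.1)^3
V = 2403763.19 nm^3

2403763.19


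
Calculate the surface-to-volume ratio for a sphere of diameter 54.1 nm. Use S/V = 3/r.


Radius r = 54.1/2 = 27.05 nm
S/V = 3 / r = 3 / 27.05
S/V = 0.1109 nm^-1

0.1109
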